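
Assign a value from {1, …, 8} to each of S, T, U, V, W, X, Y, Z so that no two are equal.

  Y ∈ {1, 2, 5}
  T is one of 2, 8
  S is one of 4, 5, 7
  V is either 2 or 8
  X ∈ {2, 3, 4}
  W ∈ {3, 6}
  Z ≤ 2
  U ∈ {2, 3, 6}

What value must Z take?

Among the 8 variables, 7 fits only S (and all 8 values in {1, 2, 3, 4, 5, 6, 7, 8} must be used), so S = 7.
The 7 still-open variables draw from only 7 values {1, 2, 3, 4, 5, 6, 8}, so each is used; only X can be 4, hence X = 4.
The 6 still-open variables draw from only 6 values {1, 2, 3, 5, 6, 8}, so each is used; only Y can be 5, hence Y = 5.
The 5 still-open variables draw from only 5 values {1, 2, 3, 6, 8}, so each is used; only Z can be 1, hence Z = 1.

1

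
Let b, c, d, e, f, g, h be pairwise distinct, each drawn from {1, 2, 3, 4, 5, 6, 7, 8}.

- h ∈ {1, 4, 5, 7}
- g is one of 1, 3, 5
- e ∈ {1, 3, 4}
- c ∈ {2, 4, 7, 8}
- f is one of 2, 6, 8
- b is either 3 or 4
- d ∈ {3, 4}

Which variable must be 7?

h

b and d share exactly the 2 values {3, 4}; by pigeonhole those values go to them, so strike 3, 4 from c, e, g, h.
e must be 1 (only option left). Eliminate 1 elsewhere: g, h.
g's domain is down to {5}, so g = 5. So h can't be 5.
So 7 goes to h.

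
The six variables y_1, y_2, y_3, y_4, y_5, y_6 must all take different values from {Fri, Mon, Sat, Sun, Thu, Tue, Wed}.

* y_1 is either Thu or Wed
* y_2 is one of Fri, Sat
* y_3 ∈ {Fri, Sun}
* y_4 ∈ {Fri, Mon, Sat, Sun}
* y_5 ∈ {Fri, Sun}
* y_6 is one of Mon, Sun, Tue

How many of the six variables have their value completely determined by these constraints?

3

y_3 and y_5 between them cover only {Fri, Sun} — a naked pair. Remove those values from y_2, y_4, y_6.
y_2 must be Sat (only option left). Strike Sat from y_4.
y_4's domain is down to {Mon}, so y_4 = Mon. Remove Mon from y_6.
y_6 has just one choice, so y_6 = Tue.
Determined: y_2=Sat, y_4=Mon, y_6=Tue. The other variables each still have more than one consistent value. That makes 3.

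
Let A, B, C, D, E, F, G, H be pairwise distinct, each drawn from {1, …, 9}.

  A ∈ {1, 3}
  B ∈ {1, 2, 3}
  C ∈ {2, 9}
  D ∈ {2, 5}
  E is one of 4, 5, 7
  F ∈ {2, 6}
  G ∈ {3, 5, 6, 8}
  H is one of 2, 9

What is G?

8

The 2 variables C and H are confined to {2, 9}, which locks those values in; drop them from B, D, F.
That leaves D = 5. Strike 5 from E, G.
That leaves F = 6. Strike 6 from G.
A and B share exactly the 2 values {1, 3}; by pigeonhole those values go to them, so strike 1, 3 from G.
So G = 8.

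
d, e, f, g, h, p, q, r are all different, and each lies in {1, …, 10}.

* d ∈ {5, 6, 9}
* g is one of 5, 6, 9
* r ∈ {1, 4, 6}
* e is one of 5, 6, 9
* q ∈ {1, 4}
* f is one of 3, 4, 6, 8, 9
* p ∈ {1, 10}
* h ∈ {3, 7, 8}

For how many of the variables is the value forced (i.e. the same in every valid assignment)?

1

d, e, g between them cover only {5, 6, 9} — a naked triple. Remove those values from f, r.
The 2 variables q and r are confined to {1, 4}, which locks those values in; drop them from f, p.
p must be 10 (only option left).
Determined: p=10. The other variables each still have more than one consistent value. That makes 1.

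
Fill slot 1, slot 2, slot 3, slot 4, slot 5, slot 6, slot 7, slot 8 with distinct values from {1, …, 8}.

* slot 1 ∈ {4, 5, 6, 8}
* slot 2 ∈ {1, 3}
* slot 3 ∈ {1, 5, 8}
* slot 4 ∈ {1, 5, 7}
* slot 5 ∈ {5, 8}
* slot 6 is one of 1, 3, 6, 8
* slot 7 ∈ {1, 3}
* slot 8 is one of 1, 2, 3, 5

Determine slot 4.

Among the 8 variables, 2 fits only slot 8 (and all 8 values in {1, 2, 3, 4, 5, 6, 7, 8} must be used), so slot 8 = 2.
The 7 still-open variables draw from only 7 values {1, 3, 4, 5, 6, 7, 8}, so each is used; only slot 1 can be 4, hence slot 1 = 4.
Among the 6 still-open variables, 6 fits only slot 6 (and all 6 values in {1, 3, 5, 6, 7, 8} must be used), so slot 6 = 6.
Among the 5 still-open variables, 7 fits only slot 4 (and all 5 values in {1, 3, 5, 7, 8} must be used), so slot 4 = 7.

7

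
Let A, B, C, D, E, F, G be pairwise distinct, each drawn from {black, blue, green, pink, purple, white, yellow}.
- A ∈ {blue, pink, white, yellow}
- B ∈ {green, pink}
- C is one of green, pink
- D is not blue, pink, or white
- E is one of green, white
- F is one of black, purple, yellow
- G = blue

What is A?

yellow

G's domain is down to {blue}, so G = blue. Strike blue from A.
B and C share exactly the 2 values {green, pink}; by pigeonhole those values go to them, so strike green, pink from A, D, E.
E must be white (only option left). So A can't be white.
So A = yellow.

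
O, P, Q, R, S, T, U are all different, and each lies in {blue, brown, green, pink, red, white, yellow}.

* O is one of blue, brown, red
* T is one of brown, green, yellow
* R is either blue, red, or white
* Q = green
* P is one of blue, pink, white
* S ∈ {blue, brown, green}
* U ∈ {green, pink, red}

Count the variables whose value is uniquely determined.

2

Q's domain is down to {green}, so Q = green. So S, T, U can't be green.
The 6 still-open variables draw from only 6 values {blue, brown, pink, red, white, yellow}, so each is used; only T can be yellow, hence T = yellow.
Determined: Q=green, T=yellow. The other variables each still have more than one consistent value. That makes 2.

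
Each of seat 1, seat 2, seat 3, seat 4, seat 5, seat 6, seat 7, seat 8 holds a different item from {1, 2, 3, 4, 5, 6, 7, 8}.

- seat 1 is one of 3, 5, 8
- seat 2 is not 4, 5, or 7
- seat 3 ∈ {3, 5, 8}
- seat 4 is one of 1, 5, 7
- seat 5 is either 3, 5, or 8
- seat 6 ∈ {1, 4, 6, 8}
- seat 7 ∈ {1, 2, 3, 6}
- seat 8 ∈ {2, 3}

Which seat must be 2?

seat 8

The 8 variables together cover exactly {1, 2, 3, 4, 5, 6, 7, 8} — 8 values for 8 variables — and 4 appears only in seat 6's list, so seat 6 = 4.
The 7 still-open variables draw from only 7 values {1, 2, 3, 5, 6, 7, 8}, so each is used; only seat 4 can be 7, hence seat 4 = 7.
seat 1, seat 3, seat 5 share exactly the 3 values {3, 5, 8}; by pigeonhole those values go to them, so strike 3, 5, 8 from seat 2, seat 7, seat 8.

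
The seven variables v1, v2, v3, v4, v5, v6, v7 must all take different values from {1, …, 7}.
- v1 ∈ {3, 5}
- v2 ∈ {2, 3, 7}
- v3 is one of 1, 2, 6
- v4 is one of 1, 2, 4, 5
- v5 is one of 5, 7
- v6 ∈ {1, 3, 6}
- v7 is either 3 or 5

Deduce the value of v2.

Among the 7 variables, 4 fits only v4 (and all 7 values in {1, 2, 3, 4, 5, 6, 7} must be used), so v4 = 4.
The 2 variables v1 and v7 are confined to {3, 5}, which locks those values in; drop them from v2, v5, v6.
v5 must be 7 (only option left). Remove 7 from v2.
So v2 = 2.

2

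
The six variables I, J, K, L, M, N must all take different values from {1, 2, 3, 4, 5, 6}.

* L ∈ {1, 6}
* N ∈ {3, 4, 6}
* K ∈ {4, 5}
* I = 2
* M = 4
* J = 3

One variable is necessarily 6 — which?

N

I's domain is down to {2}, so I = 2.
J must be 3 (only option left). So N can't be 3.
M has just one choice, so M = 4. Eliminate 4 elsewhere: K, N.
So 6 goes to N.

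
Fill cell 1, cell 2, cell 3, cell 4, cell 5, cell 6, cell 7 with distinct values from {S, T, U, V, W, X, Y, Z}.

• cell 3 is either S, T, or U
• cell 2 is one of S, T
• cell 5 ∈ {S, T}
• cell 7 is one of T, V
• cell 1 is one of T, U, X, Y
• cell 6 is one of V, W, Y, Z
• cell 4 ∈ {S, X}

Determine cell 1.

cell 2 and cell 5 between them cover only {S, T} — a naked pair. Remove those values from cell 1, cell 3, cell 4, cell 7.
cell 3's domain is down to {U}, so cell 3 = U. Remove U from cell 1.
cell 4's domain is down to {X}, so cell 4 = X. Strike X from cell 1.
So cell 1 = Y.

Y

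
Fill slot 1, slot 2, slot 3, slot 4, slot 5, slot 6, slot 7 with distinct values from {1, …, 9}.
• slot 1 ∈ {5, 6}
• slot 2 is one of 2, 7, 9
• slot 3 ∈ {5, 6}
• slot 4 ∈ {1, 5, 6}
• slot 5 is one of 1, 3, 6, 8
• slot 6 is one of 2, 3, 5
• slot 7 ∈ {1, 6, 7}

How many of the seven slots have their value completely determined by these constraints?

2

slot 1 and slot 3 between them cover only {5, 6} — a naked pair. Remove those values from slot 4, slot 5, slot 6, slot 7.
That leaves slot 4 = 1. So slot 5, slot 7 can't be 1.
slot 7's domain is down to {7}, so slot 7 = 7. So slot 2 can't be 7.
Determined: slot 4=1, slot 7=7. The other slots each still have more than one consistent value. That makes 2.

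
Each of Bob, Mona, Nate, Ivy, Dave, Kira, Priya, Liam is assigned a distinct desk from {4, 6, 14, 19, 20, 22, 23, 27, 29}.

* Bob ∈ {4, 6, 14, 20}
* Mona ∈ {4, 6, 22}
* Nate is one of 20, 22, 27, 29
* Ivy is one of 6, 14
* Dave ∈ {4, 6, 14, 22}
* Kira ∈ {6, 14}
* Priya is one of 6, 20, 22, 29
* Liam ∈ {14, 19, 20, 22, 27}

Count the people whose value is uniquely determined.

4

Among the 8 variables, 19 fits only Liam (and all 8 values in {4, 6, 14, 19, 20, 22, 27, 29} must be used), so Liam = 19.
The 7 still-open variables draw from only 7 values {4, 6, 14, 20, 22, 27, 29}, so each is used; only Nate can be 27, hence Nate = 27.
The 6 still-open variables together cover exactly {4, 6, 14, 20, 22, 29} — 6 values for 6 variables — and 29 appears only in Priya's list, so Priya = 29.
The 5 still-open variables together cover exactly {4, 6, 14, 20, 22} — 5 values for 5 variables — and 20 appears only in Bob's list, so Bob = 20.
Ivy and Kira between them cover only {6, 14} — a naked pair. Remove those values from Mona, Dave.
Determined: Bob=20, Nate=27, Priya=29, Liam=19. The other people each still have more than one consistent value. That makes 4.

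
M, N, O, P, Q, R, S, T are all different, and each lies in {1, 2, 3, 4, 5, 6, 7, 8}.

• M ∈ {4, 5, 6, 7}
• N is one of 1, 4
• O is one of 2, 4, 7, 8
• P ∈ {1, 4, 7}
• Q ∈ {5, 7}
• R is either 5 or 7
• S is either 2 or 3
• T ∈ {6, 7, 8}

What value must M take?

Among the 8 variables, 3 fits only S (and all 8 values in {1, 2, 3, 4, 5, 6, 7, 8} must be used), so S = 3.
Among the 7 still-open variables, 2 fits only O (and all 7 values in {1, 2, 4, 5, 6, 7, 8} must be used), so O = 2.
Among the 6 still-open variables, 8 fits only T (and all 6 values in {1, 4, 5, 6, 7, 8} must be used), so T = 8.
The 5 still-open variables together cover exactly {1, 4, 5, 6, 7} — 5 values for 5 variables — and 6 appears only in M's list, so M = 6.

6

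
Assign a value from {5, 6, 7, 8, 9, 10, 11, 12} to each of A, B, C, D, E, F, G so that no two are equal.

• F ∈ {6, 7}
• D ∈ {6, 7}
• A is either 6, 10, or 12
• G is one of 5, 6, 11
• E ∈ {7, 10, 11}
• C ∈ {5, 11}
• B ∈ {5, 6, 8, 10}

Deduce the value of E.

The 7 variables draw from only 7 values {5, 6, 7, 8, 10, 11, 12}, so each is used; only B can be 8, hence B = 8.
The 6 still-open variables draw from only 6 values {5, 6, 7, 10, 11, 12}, so each is used; only A can be 12, hence A = 12.
Among the 5 still-open variables, 10 fits only E (and all 5 values in {5, 6, 7, 10, 11} must be used), so E = 10.

10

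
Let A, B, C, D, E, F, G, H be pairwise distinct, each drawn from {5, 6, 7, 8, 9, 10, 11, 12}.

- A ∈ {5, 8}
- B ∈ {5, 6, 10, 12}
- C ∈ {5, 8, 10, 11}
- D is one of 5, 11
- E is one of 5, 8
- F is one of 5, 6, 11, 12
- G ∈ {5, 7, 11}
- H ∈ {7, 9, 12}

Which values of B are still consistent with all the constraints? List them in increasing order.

The 8 variables draw from only 8 values {5, 6, 7, 8, 9, 10, 11, 12}, so each is used; only H can be 9, hence H = 9.
The 7 still-open variables together cover exactly {5, 6, 7, 8, 10, 11, 12} — 7 values for 7 variables — and 7 appears only in G's list, so G = 7.
A and E between them cover only {5, 8} — a naked pair. Remove those values from B, C, D, F.
D has just one choice, so D = 11. So C, F can't be 11.
C has just one choice, so C = 10. Remove 10 from B.
No further eliminations apply; B can still be any of 6, 12.

6, 12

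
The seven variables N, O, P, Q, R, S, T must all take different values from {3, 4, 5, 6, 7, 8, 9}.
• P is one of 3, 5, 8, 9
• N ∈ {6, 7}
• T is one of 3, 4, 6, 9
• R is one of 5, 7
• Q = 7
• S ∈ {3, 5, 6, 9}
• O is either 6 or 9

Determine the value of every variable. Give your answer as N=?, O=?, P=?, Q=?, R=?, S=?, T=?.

N=6, O=9, P=8, Q=7, R=5, S=3, T=4

Q has just one choice, so Q = 7. Remove 7 from N, R.
R's domain is down to {5}, so R = 5. So P, S can't be 5.
N has just one choice, so N = 6. So O, S, T can't be 6.
O has just one choice, so O = 9. Remove 9 from P, S, T.
S must be 3 (only option left). Eliminate 3 elsewhere: P, T.
T's domain is down to {4}, so T = 4.
P must be 8 (only option left).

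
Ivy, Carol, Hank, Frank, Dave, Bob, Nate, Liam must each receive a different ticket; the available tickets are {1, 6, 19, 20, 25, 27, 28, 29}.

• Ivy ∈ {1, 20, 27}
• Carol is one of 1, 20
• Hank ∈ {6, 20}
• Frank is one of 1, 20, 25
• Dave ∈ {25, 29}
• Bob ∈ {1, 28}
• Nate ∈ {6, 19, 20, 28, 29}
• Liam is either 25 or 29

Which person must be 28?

Among the 8 variables, 19 fits only Nate (and all 8 values in {1, 6, 19, 20, 25, 27, 28, 29} must be used), so Nate = 19.
The 7 still-open variables together cover exactly {1, 6, 20, 25, 27, 28, 29} — 7 values for 7 variables — and 6 appears only in Hank's list, so Hank = 6.
The 6 still-open variables together cover exactly {1, 20, 25, 27, 28, 29} — 6 values for 6 variables — and 27 appears only in Ivy's list, so Ivy = 27.
Among the 5 still-open variables, 28 fits only Bob (and all 5 values in {1, 20, 25, 28, 29} must be used), so Bob = 28.

Bob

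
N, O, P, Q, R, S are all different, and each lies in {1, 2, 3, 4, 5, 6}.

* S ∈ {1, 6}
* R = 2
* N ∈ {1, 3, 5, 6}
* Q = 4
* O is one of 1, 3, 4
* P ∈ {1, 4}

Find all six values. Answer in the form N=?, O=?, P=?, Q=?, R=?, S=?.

Q must be 4 (only option left). Remove 4 from O, P.
That leaves R = 2.
P has just one choice, so P = 1. Strike 1 from N, O, S.
S has just one choice, so S = 6. So N can't be 6.
O must be 3 (only option left). Strike 3 from N.
N's domain is down to {5}, so N = 5.

N=5, O=3, P=1, Q=4, R=2, S=6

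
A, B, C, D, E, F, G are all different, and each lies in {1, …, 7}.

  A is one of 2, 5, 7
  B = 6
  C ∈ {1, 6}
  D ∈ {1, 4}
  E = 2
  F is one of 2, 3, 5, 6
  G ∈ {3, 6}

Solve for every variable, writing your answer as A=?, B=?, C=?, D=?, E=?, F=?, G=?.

A=7, B=6, C=1, D=4, E=2, F=5, G=3

B must be 6 (only option left). So C, F, G can't be 6.
C has just one choice, so C = 1. So D can't be 1.
D must be 4 (only option left).
E must be 2 (only option left). Strike 2 from A, F.
That leaves G = 3. Remove 3 from F.
F has just one choice, so F = 5. So A can't be 5.
A's domain is down to {7}, so A = 7.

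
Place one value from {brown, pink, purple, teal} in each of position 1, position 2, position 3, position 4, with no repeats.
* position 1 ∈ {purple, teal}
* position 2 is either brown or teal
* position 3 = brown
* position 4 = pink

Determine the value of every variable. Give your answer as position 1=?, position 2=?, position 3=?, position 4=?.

position 3 has just one choice, so position 3 = brown. Remove brown from position 2.
position 4's domain is down to {pink}, so position 4 = pink.
That leaves position 2 = teal. Remove teal from position 1.
position 1 has just one choice, so position 1 = purple.

position 1=purple, position 2=teal, position 3=brown, position 4=pink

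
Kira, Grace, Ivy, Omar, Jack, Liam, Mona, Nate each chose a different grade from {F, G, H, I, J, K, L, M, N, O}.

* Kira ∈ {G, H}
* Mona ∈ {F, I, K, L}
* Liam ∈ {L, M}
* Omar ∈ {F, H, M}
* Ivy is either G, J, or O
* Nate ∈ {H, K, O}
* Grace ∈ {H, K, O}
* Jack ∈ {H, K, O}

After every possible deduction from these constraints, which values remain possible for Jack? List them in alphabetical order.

H, K, O

Grace, Jack, Nate share exactly the 3 values {H, K, O}; by pigeonhole those values go to them, so strike H, K, O from Kira, Ivy, Omar, Mona.
That leaves Kira = G. Strike G from Ivy.
Ivy has just one choice, so Ivy = J.
No further eliminations apply; Jack can still be any of H, K, O.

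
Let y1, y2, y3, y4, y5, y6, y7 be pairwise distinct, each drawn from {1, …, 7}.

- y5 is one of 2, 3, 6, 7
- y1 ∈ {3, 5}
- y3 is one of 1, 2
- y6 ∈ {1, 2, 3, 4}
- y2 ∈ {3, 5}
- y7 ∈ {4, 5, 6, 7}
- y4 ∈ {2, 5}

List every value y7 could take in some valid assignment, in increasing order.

6, 7

The 2 variables y1 and y2 are confined to {3, 5}, which locks those values in; drop them from y4, y5, y6, y7.
y4's domain is down to {2}, so y4 = 2. So y3, y5, y6 can't be 2.
y3 must be 1 (only option left). Strike 1 from y6.
y6 has just one choice, so y6 = 4. Remove 4 from y7.
No further eliminations apply; y7 can still be any of 6, 7.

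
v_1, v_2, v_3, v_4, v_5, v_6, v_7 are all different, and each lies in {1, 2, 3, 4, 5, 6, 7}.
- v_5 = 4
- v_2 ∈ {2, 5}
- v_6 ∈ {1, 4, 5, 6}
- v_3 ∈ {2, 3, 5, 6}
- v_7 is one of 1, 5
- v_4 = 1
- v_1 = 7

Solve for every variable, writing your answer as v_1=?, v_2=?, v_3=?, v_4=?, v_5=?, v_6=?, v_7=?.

v_1=7, v_2=2, v_3=3, v_4=1, v_5=4, v_6=6, v_7=5

v_1's domain is down to {7}, so v_1 = 7.
v_4 has just one choice, so v_4 = 1. Strike 1 from v_6, v_7.
That leaves v_5 = 4. So v_6 can't be 4.
v_7 must be 5 (only option left). So v_2, v_3, v_6 can't be 5.
v_2 must be 2 (only option left). Strike 2 from v_3.
v_6's domain is down to {6}, so v_6 = 6. So v_3 can't be 6.
v_3 must be 3 (only option left).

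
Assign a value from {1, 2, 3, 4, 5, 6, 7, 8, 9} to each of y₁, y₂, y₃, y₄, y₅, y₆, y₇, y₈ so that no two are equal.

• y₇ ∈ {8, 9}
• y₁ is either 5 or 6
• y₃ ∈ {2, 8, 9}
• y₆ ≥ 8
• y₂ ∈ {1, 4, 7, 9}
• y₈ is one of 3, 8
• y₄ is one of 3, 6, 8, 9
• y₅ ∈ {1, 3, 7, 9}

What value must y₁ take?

y₆ and y₇ share exactly the 2 values {8, 9}; by pigeonhole those values go to them, so strike 8, 9 from y₂, y₃, y₄, y₅, y₈.
y₃ must be 2 (only option left).
y₈ must be 3 (only option left). Remove 3 from y₄, y₅.
y₄'s domain is down to {6}, so y₄ = 6. Strike 6 from y₁.
So y₁ = 5.

5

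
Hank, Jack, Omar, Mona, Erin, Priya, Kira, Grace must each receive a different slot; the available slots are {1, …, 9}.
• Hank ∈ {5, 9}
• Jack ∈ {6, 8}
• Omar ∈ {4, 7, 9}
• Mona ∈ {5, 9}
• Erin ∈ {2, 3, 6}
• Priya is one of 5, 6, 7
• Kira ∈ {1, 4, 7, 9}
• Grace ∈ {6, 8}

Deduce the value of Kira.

1

Hank and Mona between them cover only {5, 9} — a naked pair. Remove those values from Omar, Priya, Kira.
The 2 variables Jack and Grace are confined to {6, 8}, which locks those values in; drop them from Erin, Priya.
Priya's domain is down to {7}, so Priya = 7. Strike 7 from Omar, Kira.
Omar must be 4 (only option left). Remove 4 from Kira.
So Kira = 1.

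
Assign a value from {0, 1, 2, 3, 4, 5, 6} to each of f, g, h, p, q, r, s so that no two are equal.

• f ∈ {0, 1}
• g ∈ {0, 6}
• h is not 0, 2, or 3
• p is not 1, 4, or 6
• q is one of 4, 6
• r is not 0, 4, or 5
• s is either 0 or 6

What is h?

5

g and s between them cover only {0, 6} — a naked pair. Remove those values from f, h, p, q, r.
f has just one choice, so f = 1. Remove 1 from h, r.
q's domain is down to {4}, so q = 4. Eliminate 4 elsewhere: h.
So h = 5.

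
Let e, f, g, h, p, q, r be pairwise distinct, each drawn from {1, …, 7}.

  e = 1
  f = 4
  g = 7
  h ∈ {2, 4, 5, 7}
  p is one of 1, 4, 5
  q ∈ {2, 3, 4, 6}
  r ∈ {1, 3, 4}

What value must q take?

e has just one choice, so e = 1. Eliminate 1 elsewhere: p, r.
That leaves f = 4. Eliminate 4 elsewhere: h, p, q, r.
That leaves g = 7. Eliminate 7 elsewhere: h.
That leaves p = 5. So h can't be 5.
r's domain is down to {3}, so r = 3. So q can't be 3.
h has just one choice, so h = 2. So q can't be 2.
So q = 6.

6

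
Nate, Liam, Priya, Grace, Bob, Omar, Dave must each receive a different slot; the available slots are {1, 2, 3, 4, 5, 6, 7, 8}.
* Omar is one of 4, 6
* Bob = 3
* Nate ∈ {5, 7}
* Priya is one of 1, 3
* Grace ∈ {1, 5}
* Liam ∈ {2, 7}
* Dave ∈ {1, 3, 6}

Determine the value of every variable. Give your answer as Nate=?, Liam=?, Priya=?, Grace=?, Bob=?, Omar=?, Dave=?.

Bob's domain is down to {3}, so Bob = 3. Eliminate 3 elsewhere: Priya, Dave.
Priya's domain is down to {1}, so Priya = 1. So Grace, Dave can't be 1.
Grace has just one choice, so Grace = 5. So Nate can't be 5.
Dave must be 6 (only option left). Strike 6 from Omar.
That leaves Nate = 7. Eliminate 7 elsewhere: Liam.
Liam must be 2 (only option left).
Omar's domain is down to {4}, so Omar = 4.

Nate=7, Liam=2, Priya=1, Grace=5, Bob=3, Omar=4, Dave=6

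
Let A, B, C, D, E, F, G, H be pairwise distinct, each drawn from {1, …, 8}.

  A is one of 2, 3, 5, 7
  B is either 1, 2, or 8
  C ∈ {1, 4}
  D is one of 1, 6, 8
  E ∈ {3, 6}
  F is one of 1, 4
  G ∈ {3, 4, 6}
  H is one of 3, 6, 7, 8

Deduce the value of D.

8

The 8 variables together cover exactly {1, 2, 3, 4, 5, 6, 7, 8} — 8 values for 8 variables — and 5 appears only in A's list, so A = 5.
The 7 still-open variables together cover exactly {1, 2, 3, 4, 6, 7, 8} — 7 values for 7 variables — and 2 appears only in B's list, so B = 2.
Among the 6 still-open variables, 7 fits only H (and all 6 values in {1, 3, 4, 6, 7, 8} must be used), so H = 7.
Among the 5 still-open variables, 8 fits only D (and all 5 values in {1, 3, 4, 6, 8} must be used), so D = 8.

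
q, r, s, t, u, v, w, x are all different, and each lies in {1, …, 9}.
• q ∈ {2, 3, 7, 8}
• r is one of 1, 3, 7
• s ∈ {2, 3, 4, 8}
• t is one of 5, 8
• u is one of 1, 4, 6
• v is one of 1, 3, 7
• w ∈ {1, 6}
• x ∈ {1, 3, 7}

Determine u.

The 8 variables together cover exactly {1, 2, 3, 4, 5, 6, 7, 8} — 8 values for 8 variables — and 5 appears only in t's list, so t = 5.
The 3 variables r, v, x are confined to {1, 3, 7}, which locks those values in; drop them from q, s, u, w.
w must be 6 (only option left). Remove 6 from u.
So u = 4.

4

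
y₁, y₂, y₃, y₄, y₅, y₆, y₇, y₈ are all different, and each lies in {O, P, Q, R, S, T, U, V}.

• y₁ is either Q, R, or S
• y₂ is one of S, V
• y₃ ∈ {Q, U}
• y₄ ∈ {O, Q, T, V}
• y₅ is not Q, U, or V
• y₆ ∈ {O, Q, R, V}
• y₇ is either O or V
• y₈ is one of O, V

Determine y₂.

Among the 8 variables, P fits only y₅ (and all 8 values in {O, P, Q, R, S, T, U, V} must be used), so y₅ = P.
The 7 still-open variables together cover exactly {O, Q, R, S, T, U, V} — 7 values for 7 variables — and T appears only in y₄'s list, so y₄ = T.
Among the 6 still-open variables, U fits only y₃ (and all 6 values in {O, Q, R, S, U, V} must be used), so y₃ = U.
y₇ and y₈ between them cover only {O, V} — a naked pair. Remove those values from y₂, y₆.
So y₂ = S.

S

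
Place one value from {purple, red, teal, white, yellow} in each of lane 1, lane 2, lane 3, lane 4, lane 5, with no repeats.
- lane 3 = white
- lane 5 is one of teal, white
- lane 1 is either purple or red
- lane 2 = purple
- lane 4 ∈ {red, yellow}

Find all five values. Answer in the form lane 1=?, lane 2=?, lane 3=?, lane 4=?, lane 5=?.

lane 2 has just one choice, so lane 2 = purple. Remove purple from lane 1.
lane 3 must be white (only option left). Remove white from lane 5.
lane 5 must be teal (only option left).
lane 1 must be red (only option left). Strike red from lane 4.
lane 4's domain is down to {yellow}, so lane 4 = yellow.

lane 1=red, lane 2=purple, lane 3=white, lane 4=yellow, lane 5=teal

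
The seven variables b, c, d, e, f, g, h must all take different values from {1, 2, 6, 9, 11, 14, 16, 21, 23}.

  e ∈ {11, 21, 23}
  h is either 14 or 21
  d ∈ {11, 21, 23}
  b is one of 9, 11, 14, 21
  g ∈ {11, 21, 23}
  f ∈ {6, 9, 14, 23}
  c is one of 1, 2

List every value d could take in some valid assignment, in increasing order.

11, 21, 23

The 3 variables d, e, g are confined to {11, 21, 23}, which locks those values in; drop them from b, f, h.
That leaves h = 14. Strike 14 from b, f.
b's domain is down to {9}, so b = 9. Strike 9 from f.
f has just one choice, so f = 6.
No further eliminations apply; d can still be any of 11, 21, 23.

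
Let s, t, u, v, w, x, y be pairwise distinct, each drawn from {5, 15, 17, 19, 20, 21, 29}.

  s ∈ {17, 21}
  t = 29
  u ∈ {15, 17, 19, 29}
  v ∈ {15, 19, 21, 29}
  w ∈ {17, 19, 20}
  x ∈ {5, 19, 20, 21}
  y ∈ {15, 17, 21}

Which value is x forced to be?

5

t must be 29 (only option left). So u, v can't be 29.
The 6 still-open variables together cover exactly {5, 15, 17, 19, 20, 21} — 6 values for 6 variables — and 5 appears only in x's list, so x = 5.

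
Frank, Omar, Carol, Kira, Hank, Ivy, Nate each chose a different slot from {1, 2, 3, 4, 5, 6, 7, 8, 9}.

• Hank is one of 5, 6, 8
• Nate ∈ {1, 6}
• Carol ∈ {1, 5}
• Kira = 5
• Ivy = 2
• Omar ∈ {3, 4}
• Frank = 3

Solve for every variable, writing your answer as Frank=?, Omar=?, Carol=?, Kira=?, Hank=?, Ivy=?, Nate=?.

Frank=3, Omar=4, Carol=1, Kira=5, Hank=8, Ivy=2, Nate=6

Frank's domain is down to {3}, so Frank = 3. Eliminate 3 elsewhere: Omar.
Omar must be 4 (only option left).
That leaves Kira = 5. Remove 5 from Carol, Hank.
Ivy's domain is down to {2}, so Ivy = 2.
Carol's domain is down to {1}, so Carol = 1. Strike 1 from Nate.
Nate has just one choice, so Nate = 6. Strike 6 from Hank.
That leaves Hank = 8.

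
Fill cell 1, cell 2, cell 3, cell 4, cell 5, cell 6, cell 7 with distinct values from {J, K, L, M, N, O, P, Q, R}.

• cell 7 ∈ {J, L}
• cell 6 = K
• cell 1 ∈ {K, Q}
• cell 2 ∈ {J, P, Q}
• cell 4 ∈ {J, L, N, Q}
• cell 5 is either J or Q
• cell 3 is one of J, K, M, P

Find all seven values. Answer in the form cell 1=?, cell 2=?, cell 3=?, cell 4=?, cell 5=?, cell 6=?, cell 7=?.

cell 1=Q, cell 2=P, cell 3=M, cell 4=N, cell 5=J, cell 6=K, cell 7=L

cell 6's domain is down to {K}, so cell 6 = K. Strike K from cell 1, cell 3.
cell 1 must be Q (only option left). Remove Q from cell 2, cell 4, cell 5.
That leaves cell 5 = J. Remove J from cell 2, cell 3, cell 4, cell 7.
That leaves cell 7 = L. Remove L from cell 4.
cell 2's domain is down to {P}, so cell 2 = P. Strike P from cell 3.
cell 3 has just one choice, so cell 3 = M.
cell 4's domain is down to {N}, so cell 4 = N.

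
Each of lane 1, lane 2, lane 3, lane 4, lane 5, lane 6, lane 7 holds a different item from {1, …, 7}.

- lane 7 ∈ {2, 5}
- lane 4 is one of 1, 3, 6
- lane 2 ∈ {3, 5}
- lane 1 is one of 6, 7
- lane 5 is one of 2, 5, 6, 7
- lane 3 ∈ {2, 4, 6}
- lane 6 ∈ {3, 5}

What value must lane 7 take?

The 7 variables together cover exactly {1, 2, 3, 4, 5, 6, 7} — 7 values for 7 variables — and 1 appears only in lane 4's list, so lane 4 = 1.
The 6 still-open variables draw from only 6 values {2, 3, 4, 5, 6, 7}, so each is used; only lane 3 can be 4, hence lane 3 = 4.
The 2 variables lane 2 and lane 6 are confined to {3, 5}, which locks those values in; drop them from lane 5, lane 7.
So lane 7 = 2.

2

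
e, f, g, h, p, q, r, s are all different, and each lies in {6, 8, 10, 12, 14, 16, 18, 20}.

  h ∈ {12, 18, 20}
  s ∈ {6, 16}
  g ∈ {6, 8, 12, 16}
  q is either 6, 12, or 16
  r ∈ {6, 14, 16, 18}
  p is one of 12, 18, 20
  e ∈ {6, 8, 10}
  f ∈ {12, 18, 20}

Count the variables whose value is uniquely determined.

The 8 variables draw from only 8 values {6, 8, 10, 12, 14, 16, 18, 20}, so each is used; only e can be 10, hence e = 10.
Among the 7 still-open variables, 8 fits only g (and all 7 values in {6, 8, 12, 14, 16, 18, 20} must be used), so g = 8.
Among the 6 still-open variables, 14 fits only r (and all 6 values in {6, 12, 14, 16, 18, 20} must be used), so r = 14.
f, h, p between them cover only {12, 18, 20} — a naked triple. Remove those values from q.
Determined: e=10, g=8, r=14. The other variables each still have more than one consistent value. That makes 3.

3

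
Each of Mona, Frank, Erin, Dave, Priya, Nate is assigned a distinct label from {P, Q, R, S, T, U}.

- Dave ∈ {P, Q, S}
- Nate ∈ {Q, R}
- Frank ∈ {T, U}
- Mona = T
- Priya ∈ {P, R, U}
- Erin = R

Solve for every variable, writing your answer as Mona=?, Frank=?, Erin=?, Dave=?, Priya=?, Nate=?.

Mona has just one choice, so Mona = T. Eliminate T elsewhere: Frank.
That leaves Frank = U. So Priya can't be U.
Erin has just one choice, so Erin = R. Strike R from Priya, Nate.
Priya must be P (only option left). Eliminate P elsewhere: Dave.
Nate has just one choice, so Nate = Q. Strike Q from Dave.
That leaves Dave = S.

Mona=T, Frank=U, Erin=R, Dave=S, Priya=P, Nate=Q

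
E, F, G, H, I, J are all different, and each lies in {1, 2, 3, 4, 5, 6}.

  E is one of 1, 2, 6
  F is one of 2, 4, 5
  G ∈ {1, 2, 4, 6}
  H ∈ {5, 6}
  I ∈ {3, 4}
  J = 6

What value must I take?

3

J's domain is down to {6}, so J = 6. Eliminate 6 elsewhere: E, G, H.
That leaves H = 5. Strike 5 from F.
The 4 still-open variables together cover exactly {1, 2, 3, 4} — 4 values for 4 variables — and 3 appears only in I's list, so I = 3.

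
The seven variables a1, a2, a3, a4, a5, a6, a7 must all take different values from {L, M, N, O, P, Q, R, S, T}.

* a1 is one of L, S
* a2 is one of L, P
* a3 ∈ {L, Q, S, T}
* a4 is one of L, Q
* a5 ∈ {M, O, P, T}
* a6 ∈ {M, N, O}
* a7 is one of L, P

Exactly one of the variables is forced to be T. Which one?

a3

The 2 variables a2 and a7 are confined to {L, P}, which locks those values in; drop them from a1, a3, a4, a5.
a1's domain is down to {S}, so a1 = S. Eliminate S elsewhere: a3.
That leaves a4 = Q. Strike Q from a3.
So T goes to a3.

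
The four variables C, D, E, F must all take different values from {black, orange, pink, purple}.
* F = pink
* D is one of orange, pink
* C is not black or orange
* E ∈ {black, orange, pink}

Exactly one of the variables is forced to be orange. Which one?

D

F has just one choice, so F = pink. Strike pink from C, D, E.
So orange goes to D.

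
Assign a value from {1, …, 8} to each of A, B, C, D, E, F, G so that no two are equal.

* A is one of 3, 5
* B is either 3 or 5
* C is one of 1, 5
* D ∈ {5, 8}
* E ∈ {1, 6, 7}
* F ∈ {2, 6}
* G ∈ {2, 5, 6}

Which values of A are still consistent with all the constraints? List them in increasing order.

The 7 variables together cover exactly {1, 2, 3, 5, 6, 7, 8} — 7 values for 7 variables — and 7 appears only in E's list, so E = 7.
The 6 still-open variables together cover exactly {1, 2, 3, 5, 6, 8} — 6 values for 6 variables — and 1 appears only in C's list, so C = 1.
The 5 still-open variables together cover exactly {2, 3, 5, 6, 8} — 5 values for 5 variables — and 8 appears only in D's list, so D = 8.
A and B share exactly the 2 values {3, 5}; by pigeonhole those values go to them, so strike 3, 5 from G.
No further eliminations apply; A can still be any of 3, 5.

3, 5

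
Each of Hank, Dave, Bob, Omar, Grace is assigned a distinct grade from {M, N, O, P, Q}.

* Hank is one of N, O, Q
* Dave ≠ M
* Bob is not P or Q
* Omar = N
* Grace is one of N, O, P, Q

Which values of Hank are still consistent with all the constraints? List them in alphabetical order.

Omar's domain is down to {N}, so Omar = N. Strike N from Hank, Dave, Bob, Grace.
The 4 still-open variables draw from only 4 values {M, O, P, Q}, so each is used; only Bob can be M, hence Bob = M.
No further eliminations apply; Hank can still be any of O, Q.

O, Q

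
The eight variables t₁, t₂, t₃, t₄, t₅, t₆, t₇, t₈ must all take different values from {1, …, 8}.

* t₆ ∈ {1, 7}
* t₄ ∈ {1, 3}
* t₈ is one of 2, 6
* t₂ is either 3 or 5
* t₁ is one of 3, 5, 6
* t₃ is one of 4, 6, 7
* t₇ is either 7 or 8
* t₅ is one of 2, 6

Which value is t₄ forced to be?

1

Among the 8 variables, 4 fits only t₃ (and all 8 values in {1, 2, 3, 4, 5, 6, 7, 8} must be used), so t₃ = 4.
The 7 still-open variables together cover exactly {1, 2, 3, 5, 6, 7, 8} — 7 values for 7 variables — and 8 appears only in t₇'s list, so t₇ = 8.
The 6 still-open variables draw from only 6 values {1, 2, 3, 5, 6, 7}, so each is used; only t₆ can be 7, hence t₆ = 7.
The 5 still-open variables draw from only 5 values {1, 2, 3, 5, 6}, so each is used; only t₄ can be 1, hence t₄ = 1.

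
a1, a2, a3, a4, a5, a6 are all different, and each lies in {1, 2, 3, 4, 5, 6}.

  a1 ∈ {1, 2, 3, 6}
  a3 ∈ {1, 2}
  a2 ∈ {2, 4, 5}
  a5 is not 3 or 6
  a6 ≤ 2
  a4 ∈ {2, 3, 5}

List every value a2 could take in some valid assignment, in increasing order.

The 6 variables together cover exactly {1, 2, 3, 4, 5, 6} — 6 values for 6 variables — and 6 appears only in a1's list, so a1 = 6.
Among the 5 still-open variables, 3 fits only a4 (and all 5 values in {1, 2, 3, 4, 5} must be used), so a4 = 3.
a3 and a6 share exactly the 2 values {1, 2}; by pigeonhole those values go to them, so strike 1, 2 from a2, a5.
No further eliminations apply; a2 can still be any of 4, 5.

4, 5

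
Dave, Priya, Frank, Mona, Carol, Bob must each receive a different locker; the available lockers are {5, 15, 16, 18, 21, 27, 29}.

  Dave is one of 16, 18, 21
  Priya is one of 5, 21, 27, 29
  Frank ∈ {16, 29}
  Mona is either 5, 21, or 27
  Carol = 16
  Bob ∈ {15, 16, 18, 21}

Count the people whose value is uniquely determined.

2

Carol has just one choice, so Carol = 16. Eliminate 16 elsewhere: Dave, Frank, Bob.
Frank's domain is down to {29}, so Frank = 29. Remove 29 from Priya.
Determined: Frank=29, Carol=16. The other people each still have more than one consistent value. That makes 2.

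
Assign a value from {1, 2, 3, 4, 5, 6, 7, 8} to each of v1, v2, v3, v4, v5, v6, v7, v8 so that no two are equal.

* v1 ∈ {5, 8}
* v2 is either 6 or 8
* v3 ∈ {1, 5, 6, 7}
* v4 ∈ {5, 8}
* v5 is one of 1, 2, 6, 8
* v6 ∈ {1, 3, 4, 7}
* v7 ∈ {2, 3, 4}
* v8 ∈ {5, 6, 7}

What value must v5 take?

v1 and v4 between them cover only {5, 8} — a naked pair. Remove those values from v2, v3, v5, v8.
v2's domain is down to {6}, so v2 = 6. Strike 6 from v3, v5, v8.
v8 has just one choice, so v8 = 7. So v3, v6 can't be 7.
That leaves v3 = 1. Strike 1 from v5, v6.
So v5 = 2.

2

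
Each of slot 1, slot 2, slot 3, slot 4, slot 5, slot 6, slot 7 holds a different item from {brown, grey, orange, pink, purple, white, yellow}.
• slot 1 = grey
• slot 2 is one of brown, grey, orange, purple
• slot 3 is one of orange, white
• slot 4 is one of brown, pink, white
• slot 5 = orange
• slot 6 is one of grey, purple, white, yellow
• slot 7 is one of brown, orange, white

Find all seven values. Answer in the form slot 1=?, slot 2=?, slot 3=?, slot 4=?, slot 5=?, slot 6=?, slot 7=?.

slot 1's domain is down to {grey}, so slot 1 = grey. Eliminate grey elsewhere: slot 2, slot 6.
slot 5 has just one choice, so slot 5 = orange. Eliminate orange elsewhere: slot 2, slot 3, slot 7.
That leaves slot 3 = white. Strike white from slot 4, slot 6, slot 7.
slot 7 must be brown (only option left). So slot 2, slot 4 can't be brown.
slot 2 must be purple (only option left). So slot 6 can't be purple.
slot 4's domain is down to {pink}, so slot 4 = pink.
That leaves slot 6 = yellow.

slot 1=grey, slot 2=purple, slot 3=white, slot 4=pink, slot 5=orange, slot 6=yellow, slot 7=brown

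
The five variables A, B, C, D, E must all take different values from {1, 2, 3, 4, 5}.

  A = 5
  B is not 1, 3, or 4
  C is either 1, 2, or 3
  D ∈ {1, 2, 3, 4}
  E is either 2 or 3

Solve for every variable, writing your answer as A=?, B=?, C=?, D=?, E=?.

A's domain is down to {5}, so A = 5. So B can't be 5.
B must be 2 (only option left). Eliminate 2 elsewhere: C, D, E.
E has just one choice, so E = 3. Strike 3 from C, D.
That leaves C = 1. Remove 1 from D.
That leaves D = 4.

A=5, B=2, C=1, D=4, E=3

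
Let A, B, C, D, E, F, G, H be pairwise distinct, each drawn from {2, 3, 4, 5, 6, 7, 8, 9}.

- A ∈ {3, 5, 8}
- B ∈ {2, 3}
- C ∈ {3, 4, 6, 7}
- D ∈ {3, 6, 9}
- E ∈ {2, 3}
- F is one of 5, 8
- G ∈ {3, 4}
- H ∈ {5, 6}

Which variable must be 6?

Among the 8 variables, 7 fits only C (and all 8 values in {2, 3, 4, 5, 6, 7, 8, 9} must be used), so C = 7.
The 7 still-open variables draw from only 7 values {2, 3, 4, 5, 6, 8, 9}, so each is used; only G can be 4, hence G = 4.
Among the 6 still-open variables, 9 fits only D (and all 6 values in {2, 3, 5, 6, 8, 9} must be used), so D = 9.
Among the 5 still-open variables, 6 fits only H (and all 5 values in {2, 3, 5, 6, 8} must be used), so H = 6.

H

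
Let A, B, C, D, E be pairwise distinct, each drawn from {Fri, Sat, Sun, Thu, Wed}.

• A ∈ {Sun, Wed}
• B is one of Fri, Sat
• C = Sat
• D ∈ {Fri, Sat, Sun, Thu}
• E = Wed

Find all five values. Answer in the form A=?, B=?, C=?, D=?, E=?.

C has just one choice, so C = Sat. Strike Sat from B, D.
E's domain is down to {Wed}, so E = Wed. Eliminate Wed elsewhere: A.
That leaves A = Sun. Remove Sun from D.
That leaves B = Fri. Strike Fri from D.
D's domain is down to {Thu}, so D = Thu.

A=Sun, B=Fri, C=Sat, D=Thu, E=Wed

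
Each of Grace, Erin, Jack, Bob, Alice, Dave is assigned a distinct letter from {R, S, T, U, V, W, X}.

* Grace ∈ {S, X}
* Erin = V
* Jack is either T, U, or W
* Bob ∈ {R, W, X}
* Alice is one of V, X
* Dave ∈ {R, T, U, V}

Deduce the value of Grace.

Erin has just one choice, so Erin = V. Eliminate V elsewhere: Alice, Dave.
Alice's domain is down to {X}, so Alice = X. Remove X from Grace, Bob.
So Grace = S.

S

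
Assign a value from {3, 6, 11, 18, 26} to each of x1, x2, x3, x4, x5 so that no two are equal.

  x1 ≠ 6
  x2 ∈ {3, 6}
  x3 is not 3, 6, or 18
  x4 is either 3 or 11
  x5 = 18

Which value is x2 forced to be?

6

x5's domain is down to {18}, so x5 = 18. Remove 18 from x1.
The 4 still-open variables together cover exactly {3, 6, 11, 26} — 4 values for 4 variables — and 6 appears only in x2's list, so x2 = 6.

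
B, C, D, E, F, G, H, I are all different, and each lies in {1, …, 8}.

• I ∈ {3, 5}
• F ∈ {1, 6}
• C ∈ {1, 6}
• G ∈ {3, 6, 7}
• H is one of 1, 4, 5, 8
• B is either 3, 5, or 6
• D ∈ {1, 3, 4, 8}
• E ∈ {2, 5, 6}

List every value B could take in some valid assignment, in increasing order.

Among the 8 variables, 2 fits only E (and all 8 values in {1, 2, 3, 4, 5, 6, 7, 8} must be used), so E = 2.
Among the 7 still-open variables, 7 fits only G (and all 7 values in {1, 3, 4, 5, 6, 7, 8} must be used), so G = 7.
C and F share exactly the 2 values {1, 6}; by pigeonhole those values go to them, so strike 1, 6 from B, D, H.
The 2 variables B and I are confined to {3, 5}, which locks those values in; drop them from D, H.
No further eliminations apply; B can still be any of 3, 5.

3, 5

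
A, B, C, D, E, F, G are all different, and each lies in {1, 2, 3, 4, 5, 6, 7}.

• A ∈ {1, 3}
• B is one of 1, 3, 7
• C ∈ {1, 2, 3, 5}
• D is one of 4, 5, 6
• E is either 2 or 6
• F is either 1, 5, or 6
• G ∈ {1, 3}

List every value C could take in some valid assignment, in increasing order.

2, 5

The 7 variables draw from only 7 values {1, 2, 3, 4, 5, 6, 7}, so each is used; only D can be 4, hence D = 4.
The 6 still-open variables draw from only 6 values {1, 2, 3, 5, 6, 7}, so each is used; only B can be 7, hence B = 7.
A and G between them cover only {1, 3} — a naked pair. Remove those values from C, F.
No further eliminations apply; C can still be any of 2, 5.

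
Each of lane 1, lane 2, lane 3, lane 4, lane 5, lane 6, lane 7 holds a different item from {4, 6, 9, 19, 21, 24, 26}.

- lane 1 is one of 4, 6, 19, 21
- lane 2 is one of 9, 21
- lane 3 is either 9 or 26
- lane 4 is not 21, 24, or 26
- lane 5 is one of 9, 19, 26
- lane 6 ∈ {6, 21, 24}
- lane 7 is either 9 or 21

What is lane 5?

The 7 variables draw from only 7 values {4, 6, 9, 19, 21, 24, 26}, so each is used; only lane 6 can be 24, hence lane 6 = 24.
lane 2 and lane 7 share exactly the 2 values {9, 21}; by pigeonhole those values go to them, so strike 9, 21 from lane 1, lane 3, lane 4, lane 5.
lane 3 must be 26 (only option left). Strike 26 from lane 5.
So lane 5 = 19.

19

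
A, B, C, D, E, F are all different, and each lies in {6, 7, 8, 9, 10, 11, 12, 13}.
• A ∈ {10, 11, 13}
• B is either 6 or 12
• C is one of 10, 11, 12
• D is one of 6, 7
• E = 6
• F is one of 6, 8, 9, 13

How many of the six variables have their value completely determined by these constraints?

3

E must be 6 (only option left). So B, D, F can't be 6.
B's domain is down to {12}, so B = 12. Remove 12 from C.
D has just one choice, so D = 7.
Determined: B=12, D=7, E=6. The other variables each still have more than one consistent value. That makes 3.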